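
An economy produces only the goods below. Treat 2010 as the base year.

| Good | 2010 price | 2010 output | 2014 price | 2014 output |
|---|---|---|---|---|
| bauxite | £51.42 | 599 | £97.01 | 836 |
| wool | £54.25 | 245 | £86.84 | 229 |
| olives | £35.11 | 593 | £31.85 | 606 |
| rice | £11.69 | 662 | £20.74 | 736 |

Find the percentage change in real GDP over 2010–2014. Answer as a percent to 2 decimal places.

Real GDP 2010 = Nominal GDP 2010 = 51.42·599 + 54.25·245 + 35.11·593 + 11.69·662 = 72650.84.
Real GDP 2014 (at 2010 prices) = 51.42·836 + 54.25·229 + 35.11·606 + 11.69·736 = 85290.87.
Real growth = 85290.87/72650.84 − 1 = 0.1740.

17.40%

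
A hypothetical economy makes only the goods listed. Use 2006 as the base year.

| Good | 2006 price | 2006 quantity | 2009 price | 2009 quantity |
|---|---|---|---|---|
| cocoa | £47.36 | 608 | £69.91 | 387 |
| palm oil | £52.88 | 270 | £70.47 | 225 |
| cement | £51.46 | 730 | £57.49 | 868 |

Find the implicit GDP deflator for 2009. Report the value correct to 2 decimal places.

123.93

Nominal GDP 2009 = 69.91·387 + 70.47·225 + 57.49·868 = 92812.24.
Real GDP 2009 (at 2006 prices) = 47.36·387 + 52.88·225 + 51.46·868 = 74893.60.
Deflator = Nominal/Real × 100 = 92812.24/74893.60 × 100 = 123.925.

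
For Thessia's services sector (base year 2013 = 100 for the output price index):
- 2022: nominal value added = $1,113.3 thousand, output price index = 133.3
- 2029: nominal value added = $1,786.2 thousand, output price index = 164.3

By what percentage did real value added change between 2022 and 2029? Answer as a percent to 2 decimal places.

30.17%

Deflate each year: 2022 → 1113.3/1.333 = 835.18; 2029 → 1786.2/1.643 = 1087.16.
So real value added changed by 1087.16/835.18 − 1 = 0.3017, i.e. 30.17%.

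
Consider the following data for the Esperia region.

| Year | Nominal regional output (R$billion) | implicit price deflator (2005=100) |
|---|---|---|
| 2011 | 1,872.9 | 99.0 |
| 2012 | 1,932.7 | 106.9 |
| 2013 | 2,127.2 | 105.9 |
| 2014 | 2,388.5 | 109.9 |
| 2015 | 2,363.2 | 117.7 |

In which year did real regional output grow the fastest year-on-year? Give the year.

2013

2012: real = 1932.7/1.069 = 1807.95; growth vs 2011 (1891.82) = -4.43%.
2013: real = 2127.2/1.059 = 2008.69; growth vs 2012 (1807.95) = 11.10%.
2014: real = 2388.5/1.099 = 2173.34; growth vs 2013 (2008.69) = 8.20%.
2015: real = 2363.2/1.177 = 2007.82; growth vs 2014 (2173.34) = -7.62%.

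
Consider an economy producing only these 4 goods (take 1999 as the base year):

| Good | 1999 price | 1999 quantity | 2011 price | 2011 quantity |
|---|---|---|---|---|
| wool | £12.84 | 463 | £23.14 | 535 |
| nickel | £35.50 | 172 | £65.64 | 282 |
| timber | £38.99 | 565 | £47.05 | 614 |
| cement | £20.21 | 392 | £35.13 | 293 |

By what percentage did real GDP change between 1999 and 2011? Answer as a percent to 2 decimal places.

11.28%

Real GDP 1999 = Nominal GDP 1999 = 12.84·463 + 35.50·172 + 38.99·565 + 20.21·392 = 42002.59.
Real GDP 2011 (at 1999 prices) = 12.84·535 + 35.50·282 + 38.99·614 + 20.21·293 = 46741.79.
Real growth = 46741.79/42002.59 − 1 = 0.1128.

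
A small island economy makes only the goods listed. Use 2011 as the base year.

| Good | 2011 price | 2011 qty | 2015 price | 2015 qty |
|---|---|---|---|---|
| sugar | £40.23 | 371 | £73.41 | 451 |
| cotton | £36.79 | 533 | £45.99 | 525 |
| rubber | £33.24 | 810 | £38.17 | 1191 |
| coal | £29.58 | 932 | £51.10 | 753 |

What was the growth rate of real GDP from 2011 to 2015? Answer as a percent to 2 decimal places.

11.56%

Real GDP 2011 = Nominal GDP 2011 = 40.23·371 + 36.79·533 + 33.24·810 + 29.58·932 = 89027.36.
Real GDP 2015 (at 2011 prices) = 40.23·451 + 36.79·525 + 33.24·1191 + 29.58·753 = 99321.06.
Real growth = 99321.06/89027.36 − 1 = 0.1156.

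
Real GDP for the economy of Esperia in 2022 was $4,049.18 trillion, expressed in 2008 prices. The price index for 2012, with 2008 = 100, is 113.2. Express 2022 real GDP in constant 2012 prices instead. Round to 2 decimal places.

$4,583.67 trillion

Real GDP in 2012 prices = Real GDP in 2008 prices × (P_2012/P_2008) = 4049.18 × 1.132 = 4583.67.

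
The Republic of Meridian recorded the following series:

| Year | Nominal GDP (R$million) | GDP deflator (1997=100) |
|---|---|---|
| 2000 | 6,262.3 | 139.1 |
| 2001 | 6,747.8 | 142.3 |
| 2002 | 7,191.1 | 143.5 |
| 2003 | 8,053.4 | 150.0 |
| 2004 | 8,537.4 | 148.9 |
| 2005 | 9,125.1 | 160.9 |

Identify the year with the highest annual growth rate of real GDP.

2003

2001: real = 6747.8/1.423 = 4741.95; growth vs 2000 (4502.01) = 5.33%.
2002: real = 7191.1/1.435 = 5011.22; growth vs 2001 (4741.95) = 5.68%.
2003: real = 8053.4/1.500 = 5368.93; growth vs 2002 (5011.22) = 7.14%.
2004: real = 8537.4/1.489 = 5733.65; growth vs 2003 (5368.93) = 6.79%.
2005: real = 9125.1/1.609 = 5671.29; growth vs 2004 (5733.65) = -1.09%.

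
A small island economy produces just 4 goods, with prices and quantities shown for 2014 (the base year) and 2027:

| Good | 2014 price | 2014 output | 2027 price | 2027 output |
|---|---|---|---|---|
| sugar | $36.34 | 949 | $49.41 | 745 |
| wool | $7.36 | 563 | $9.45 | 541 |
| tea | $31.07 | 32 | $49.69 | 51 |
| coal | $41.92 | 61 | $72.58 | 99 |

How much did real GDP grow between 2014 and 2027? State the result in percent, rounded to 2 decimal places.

-12.78%

Real GDP 2014 = Nominal GDP 2014 = 36.34·949 + 7.36·563 + 31.07·32 + 41.92·61 = 42181.70.
Real GDP 2027 (at 2014 prices) = 36.34·745 + 7.36·541 + 31.07·51 + 41.92·99 = 36789.71.
Real growth = 36789.71/42181.70 − 1 = -0.1278.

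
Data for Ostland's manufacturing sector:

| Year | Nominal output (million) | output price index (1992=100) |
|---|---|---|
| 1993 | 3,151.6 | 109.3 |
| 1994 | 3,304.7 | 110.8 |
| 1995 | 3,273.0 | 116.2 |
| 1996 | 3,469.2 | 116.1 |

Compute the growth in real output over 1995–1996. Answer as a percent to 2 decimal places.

Real output 1995 = 3273.0/1.162 = 2816.70.
Real output 1996 = 3469.2/1.161 = 2988.11.
Change = 2988.11/2816.70 − 1 = 0.0609.

6.09%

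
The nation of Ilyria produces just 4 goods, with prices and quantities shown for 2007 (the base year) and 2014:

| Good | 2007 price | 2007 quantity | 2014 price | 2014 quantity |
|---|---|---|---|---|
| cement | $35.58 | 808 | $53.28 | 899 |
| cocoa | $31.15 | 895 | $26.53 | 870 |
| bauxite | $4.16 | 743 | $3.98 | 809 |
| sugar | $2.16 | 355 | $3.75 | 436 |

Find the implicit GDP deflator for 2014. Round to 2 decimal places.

119.62

Nominal GDP 2014 = 53.28·899 + 26.53·870 + 3.98·809 + 3.75·436 = 75834.64.
Real GDP 2014 (at 2007 prices) = 35.58·899 + 31.15·870 + 4.16·809 + 2.16·436 = 63394.12.
Deflator = Nominal/Real × 100 = 75834.64/63394.12 × 100 = 119.624.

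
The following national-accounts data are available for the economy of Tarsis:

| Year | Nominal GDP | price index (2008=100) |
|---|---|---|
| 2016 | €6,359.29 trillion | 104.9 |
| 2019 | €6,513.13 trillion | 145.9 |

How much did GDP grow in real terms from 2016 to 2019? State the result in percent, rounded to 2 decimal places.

-26.36%

Real GDP 2016 = 6359.29 / 1.049 = 6062.24.
Real GDP 2019 = 6513.13 / 1.459 = 4464.11.
Real growth = 4464.11 / 6062.24 − 1 = -0.2636.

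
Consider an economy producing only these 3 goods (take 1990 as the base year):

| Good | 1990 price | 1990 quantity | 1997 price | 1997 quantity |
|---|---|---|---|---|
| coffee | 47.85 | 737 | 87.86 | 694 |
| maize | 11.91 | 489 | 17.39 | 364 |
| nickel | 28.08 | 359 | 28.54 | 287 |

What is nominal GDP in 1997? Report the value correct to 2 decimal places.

Nominal GDP 1997 = Σ (p_1997 × q_1997) = 87.86·694 + 17.39·364 + 28.54·287 = 75495.78.

75495.78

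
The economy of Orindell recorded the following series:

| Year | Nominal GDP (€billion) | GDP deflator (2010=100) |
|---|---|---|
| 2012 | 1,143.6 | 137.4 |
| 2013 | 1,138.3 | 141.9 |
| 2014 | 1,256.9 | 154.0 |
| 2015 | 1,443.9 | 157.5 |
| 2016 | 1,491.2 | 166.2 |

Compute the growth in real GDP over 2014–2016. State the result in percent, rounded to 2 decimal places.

9.93%

Real GDP 2014 = 1256.9/1.540 = 816.17.
Real GDP 2016 = 1491.2/1.662 = 897.23.
Change = 897.23/816.17 − 1 = 0.0993.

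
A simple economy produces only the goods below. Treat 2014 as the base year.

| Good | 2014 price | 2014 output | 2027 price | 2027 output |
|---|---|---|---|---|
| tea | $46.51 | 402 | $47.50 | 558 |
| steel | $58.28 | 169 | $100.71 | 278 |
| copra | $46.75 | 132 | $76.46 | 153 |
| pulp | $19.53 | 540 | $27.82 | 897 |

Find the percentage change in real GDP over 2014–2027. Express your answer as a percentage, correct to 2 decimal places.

47.64%

Real GDP 2014 = Nominal GDP 2014 = 46.51·402 + 58.28·169 + 46.75·132 + 19.53·540 = 45263.54.
Real GDP 2027 (at 2014 prices) = 46.51·558 + 58.28·278 + 46.75·153 + 19.53·897 = 66825.58.
Real growth = 66825.58/45263.54 − 1 = 0.4764.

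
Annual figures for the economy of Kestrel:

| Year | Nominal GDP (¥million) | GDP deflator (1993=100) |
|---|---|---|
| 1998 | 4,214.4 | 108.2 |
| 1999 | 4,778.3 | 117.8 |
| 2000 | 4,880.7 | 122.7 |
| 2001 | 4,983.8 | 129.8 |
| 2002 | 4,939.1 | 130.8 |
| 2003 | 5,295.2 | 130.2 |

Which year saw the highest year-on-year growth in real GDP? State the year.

1999: real = 4778.3/1.178 = 4056.28; growth vs 1998 (3895.01) = 4.14%.
2000: real = 4880.7/1.227 = 3977.75; growth vs 1999 (4056.28) = -1.94%.
2001: real = 4983.8/1.298 = 3839.60; growth vs 2000 (3977.75) = -3.47%.
2002: real = 4939.1/1.308 = 3776.07; growth vs 2001 (3839.60) = -1.65%.
2003: real = 5295.2/1.302 = 4066.97; growth vs 2002 (3776.07) = 7.70%.

2003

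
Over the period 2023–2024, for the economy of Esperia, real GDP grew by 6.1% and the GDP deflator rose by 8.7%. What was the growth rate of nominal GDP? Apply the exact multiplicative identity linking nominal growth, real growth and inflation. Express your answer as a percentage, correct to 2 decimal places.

15.33%

(1 + g_nom) = (1 + g_real)(1 + π) = 1.0610 × 1.0870 = 1.15331.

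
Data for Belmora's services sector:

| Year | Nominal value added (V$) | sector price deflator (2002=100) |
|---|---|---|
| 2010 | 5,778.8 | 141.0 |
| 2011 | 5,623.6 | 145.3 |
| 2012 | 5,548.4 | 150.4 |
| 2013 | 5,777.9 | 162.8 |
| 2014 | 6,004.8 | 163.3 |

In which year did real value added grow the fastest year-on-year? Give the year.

2014

2011: real = 5623.6/1.453 = 3870.34; growth vs 2010 (4098.44) = -5.57%.
2012: real = 5548.4/1.504 = 3689.10; growth vs 2011 (3870.34) = -4.68%.
2013: real = 5777.9/1.628 = 3549.08; growth vs 2012 (3689.10) = -3.80%.
2014: real = 6004.8/1.633 = 3677.16; growth vs 2013 (3549.08) = 3.61%.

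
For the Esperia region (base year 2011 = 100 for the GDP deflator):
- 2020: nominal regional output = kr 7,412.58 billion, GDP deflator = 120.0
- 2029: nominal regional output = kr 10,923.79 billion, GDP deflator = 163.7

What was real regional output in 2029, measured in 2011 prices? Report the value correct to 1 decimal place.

Real regional output = Nominal / (GDP deflator/100) = 10923.79 / 1.637 = 6673.05.

kr 6,673.1 billion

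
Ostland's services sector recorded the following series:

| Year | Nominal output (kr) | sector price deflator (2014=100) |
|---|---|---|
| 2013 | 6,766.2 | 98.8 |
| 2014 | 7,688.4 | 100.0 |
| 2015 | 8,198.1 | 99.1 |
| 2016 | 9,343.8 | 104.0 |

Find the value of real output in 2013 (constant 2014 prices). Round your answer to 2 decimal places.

Real output 2013 = 6766.2 / 0.988 = 6848.38.

kr 6,848.38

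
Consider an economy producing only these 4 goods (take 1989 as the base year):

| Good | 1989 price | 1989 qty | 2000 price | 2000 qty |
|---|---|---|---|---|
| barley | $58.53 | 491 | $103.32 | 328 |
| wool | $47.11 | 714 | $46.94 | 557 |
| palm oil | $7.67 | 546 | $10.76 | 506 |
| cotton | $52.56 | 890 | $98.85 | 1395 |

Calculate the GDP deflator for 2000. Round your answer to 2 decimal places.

165.83

Nominal GDP 2000 = 103.32·328 + 46.94·557 + 10.76·506 + 98.85·1395 = 203374.85.
Real GDP 2000 (at 1989 prices) = 58.53·328 + 47.11·557 + 7.67·506 + 52.56·1395 = 122640.33.
Deflator = Nominal/Real × 100 = 203374.85/122640.33 × 100 = 165.830.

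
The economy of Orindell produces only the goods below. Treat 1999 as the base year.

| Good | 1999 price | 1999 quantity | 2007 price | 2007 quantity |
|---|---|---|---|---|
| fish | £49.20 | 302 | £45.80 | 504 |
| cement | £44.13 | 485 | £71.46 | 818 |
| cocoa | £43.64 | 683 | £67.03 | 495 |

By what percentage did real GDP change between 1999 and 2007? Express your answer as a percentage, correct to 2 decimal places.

Real GDP 1999 = Nominal GDP 1999 = 49.20·302 + 44.13·485 + 43.64·683 = 66067.57.
Real GDP 2007 (at 1999 prices) = 49.20·504 + 44.13·818 + 43.64·495 = 82496.94.
Real growth = 82496.94/66067.57 − 1 = 0.2487.

24.87%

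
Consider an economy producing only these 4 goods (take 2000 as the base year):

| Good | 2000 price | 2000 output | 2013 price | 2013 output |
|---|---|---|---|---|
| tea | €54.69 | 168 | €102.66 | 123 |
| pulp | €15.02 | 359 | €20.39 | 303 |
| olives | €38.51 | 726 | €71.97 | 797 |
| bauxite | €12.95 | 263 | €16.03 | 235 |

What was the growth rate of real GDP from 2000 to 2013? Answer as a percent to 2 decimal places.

-2.03%

Real GDP 2000 = Nominal GDP 2000 = 54.69·168 + 15.02·359 + 38.51·726 + 12.95·263 = 45944.21.
Real GDP 2013 (at 2000 prices) = 54.69·123 + 15.02·303 + 38.51·797 + 12.95·235 = 45013.65.
Real growth = 45013.65/45944.21 − 1 = -0.0203.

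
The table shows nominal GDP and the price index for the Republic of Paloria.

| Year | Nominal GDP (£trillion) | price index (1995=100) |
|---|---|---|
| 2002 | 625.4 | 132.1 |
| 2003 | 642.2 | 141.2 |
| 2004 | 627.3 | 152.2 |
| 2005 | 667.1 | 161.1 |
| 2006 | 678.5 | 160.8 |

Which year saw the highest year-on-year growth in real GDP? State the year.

2006

2003: real = 642.2/1.412 = 454.82; growth vs 2002 (473.43) = -3.93%.
2004: real = 627.3/1.522 = 412.16; growth vs 2003 (454.82) = -9.38%.
2005: real = 667.1/1.611 = 414.09; growth vs 2004 (412.16) = 0.47%.
2006: real = 678.5/1.608 = 421.95; growth vs 2005 (414.09) = 1.90%.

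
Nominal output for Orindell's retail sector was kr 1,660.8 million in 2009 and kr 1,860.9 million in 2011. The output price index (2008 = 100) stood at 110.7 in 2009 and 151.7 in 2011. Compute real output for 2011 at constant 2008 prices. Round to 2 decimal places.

Real output = Nominal / (output price index/100) = 1860.9 / 1.517 = 1226.70.

kr 1,226.70 million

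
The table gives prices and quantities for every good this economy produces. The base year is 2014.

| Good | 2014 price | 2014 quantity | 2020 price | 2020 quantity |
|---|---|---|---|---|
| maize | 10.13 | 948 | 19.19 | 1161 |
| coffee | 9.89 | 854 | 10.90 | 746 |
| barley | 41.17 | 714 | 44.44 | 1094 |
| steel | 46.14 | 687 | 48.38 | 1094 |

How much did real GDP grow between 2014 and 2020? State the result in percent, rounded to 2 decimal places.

Real GDP 2014 = Nominal GDP 2014 = 10.13·948 + 9.89·854 + 41.17·714 + 46.14·687 = 79142.86.
Real GDP 2020 (at 2014 prices) = 10.13·1161 + 9.89·746 + 41.17·1094 + 46.14·1094 = 114656.01.
Real growth = 114656.01/79142.86 − 1 = 0.4487.

44.87%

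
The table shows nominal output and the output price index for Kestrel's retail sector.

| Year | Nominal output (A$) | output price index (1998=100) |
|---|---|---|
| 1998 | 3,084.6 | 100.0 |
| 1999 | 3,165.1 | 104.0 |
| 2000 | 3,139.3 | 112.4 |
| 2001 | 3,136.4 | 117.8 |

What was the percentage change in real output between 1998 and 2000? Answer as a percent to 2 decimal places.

-9.45%

Real output 1998 = 3084.6/1.000 = 3084.60.
Real output 2000 = 3139.3/1.124 = 2792.97.
Change = 2792.97/3084.60 − 1 = -0.0945.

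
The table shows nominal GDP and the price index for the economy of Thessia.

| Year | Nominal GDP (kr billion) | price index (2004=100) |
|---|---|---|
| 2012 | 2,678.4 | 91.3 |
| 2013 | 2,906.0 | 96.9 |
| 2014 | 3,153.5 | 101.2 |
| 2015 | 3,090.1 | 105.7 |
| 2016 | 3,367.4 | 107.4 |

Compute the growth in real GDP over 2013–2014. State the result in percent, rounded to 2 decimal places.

3.91%

Real GDP 2013 = 2906.0/0.969 = 2998.97.
Real GDP 2014 = 3153.5/1.012 = 3116.11.
Change = 3116.11/2998.97 − 1 = 0.0391.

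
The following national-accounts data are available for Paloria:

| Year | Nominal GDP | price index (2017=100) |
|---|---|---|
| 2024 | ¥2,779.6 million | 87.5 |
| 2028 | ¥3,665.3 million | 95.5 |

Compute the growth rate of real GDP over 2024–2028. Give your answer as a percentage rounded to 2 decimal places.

Deflate each year: 2024 → 2779.6/0.875 = 3176.69; 2028 → 3665.3/0.955 = 3838.01.
So real GDP changed by 3838.01/3176.69 − 1 = 0.2082, i.e. 20.82%.

20.82%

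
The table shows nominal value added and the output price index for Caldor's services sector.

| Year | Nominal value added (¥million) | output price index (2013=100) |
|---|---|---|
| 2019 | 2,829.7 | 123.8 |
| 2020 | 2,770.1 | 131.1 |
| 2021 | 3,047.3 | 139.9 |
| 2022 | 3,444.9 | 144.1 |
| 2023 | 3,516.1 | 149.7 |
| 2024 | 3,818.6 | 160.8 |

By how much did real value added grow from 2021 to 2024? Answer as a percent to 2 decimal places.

9.02%

Real value added 2021 = 3047.3/1.399 = 2178.20.
Real value added 2024 = 3818.6/1.608 = 2374.75.
Change = 2374.75/2178.20 − 1 = 0.0902.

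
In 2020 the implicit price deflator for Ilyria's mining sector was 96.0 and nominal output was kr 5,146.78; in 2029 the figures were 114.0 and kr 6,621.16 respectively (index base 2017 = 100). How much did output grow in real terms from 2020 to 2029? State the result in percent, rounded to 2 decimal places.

Real output 2020 = 5146.78 / 0.960 = 5361.23.
Real output 2029 = 6621.16 / 1.140 = 5808.04.
Real growth = 5808.04 / 5361.23 − 1 = 0.0833.

8.33%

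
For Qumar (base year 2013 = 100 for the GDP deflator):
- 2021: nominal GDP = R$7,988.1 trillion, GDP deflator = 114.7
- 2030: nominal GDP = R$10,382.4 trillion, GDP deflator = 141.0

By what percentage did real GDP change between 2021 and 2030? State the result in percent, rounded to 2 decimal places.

Real GDP 2021 = 7988.1 / 1.147 = 6964.34.
Real GDP 2030 = 10382.4 / 1.410 = 7363.40.
Real growth = 7363.40 / 6964.34 − 1 = 0.0573.

5.73%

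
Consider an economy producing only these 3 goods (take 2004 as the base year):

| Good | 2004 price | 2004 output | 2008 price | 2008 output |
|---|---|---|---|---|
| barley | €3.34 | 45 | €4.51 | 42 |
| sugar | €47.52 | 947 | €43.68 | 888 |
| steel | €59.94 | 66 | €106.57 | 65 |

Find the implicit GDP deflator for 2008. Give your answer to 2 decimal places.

Nominal GDP 2008 = 4.51·42 + 43.68·888 + 106.57·65 = 45904.31.
Real GDP 2008 (at 2004 prices) = 3.34·42 + 47.52·888 + 59.94·65 = 46234.14.
Deflator = Nominal/Real × 100 = 45904.31/46234.14 × 100 = 99.287.

99.29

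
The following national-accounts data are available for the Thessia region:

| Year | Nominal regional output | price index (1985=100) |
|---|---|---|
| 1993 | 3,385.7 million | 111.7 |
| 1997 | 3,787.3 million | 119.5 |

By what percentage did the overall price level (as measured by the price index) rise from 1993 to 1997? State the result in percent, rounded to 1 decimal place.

Price-level change = 119.5 / 111.7 − 1 = 0.0698.

7.0%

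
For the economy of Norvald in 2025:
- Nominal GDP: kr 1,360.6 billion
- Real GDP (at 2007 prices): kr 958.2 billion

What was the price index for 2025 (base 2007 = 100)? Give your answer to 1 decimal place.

142.0

price index = (Nominal / Real) × 100 = 1360.6 / 958.2 × 100 = 142.00.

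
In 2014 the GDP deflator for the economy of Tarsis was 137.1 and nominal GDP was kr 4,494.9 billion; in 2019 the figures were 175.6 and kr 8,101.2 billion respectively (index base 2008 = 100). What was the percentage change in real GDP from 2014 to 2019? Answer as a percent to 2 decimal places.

Deflate each year: 2014 → 4494.9/1.371 = 3278.56; 2019 → 8101.2/1.756 = 4613.44.
So real GDP changed by 4613.44/3278.56 − 1 = 0.4072, i.e. 40.72%.

40.72%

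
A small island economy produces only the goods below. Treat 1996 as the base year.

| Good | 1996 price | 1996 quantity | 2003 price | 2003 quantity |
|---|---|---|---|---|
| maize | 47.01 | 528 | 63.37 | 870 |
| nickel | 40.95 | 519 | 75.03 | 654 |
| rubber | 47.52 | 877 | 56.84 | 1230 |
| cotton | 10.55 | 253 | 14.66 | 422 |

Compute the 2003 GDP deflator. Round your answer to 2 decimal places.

138.08

Nominal GDP 2003 = 63.37·870 + 75.03·654 + 56.84·1230 + 14.66·422 = 180301.24.
Real GDP 2003 (at 1996 prices) = 47.01·870 + 40.95·654 + 47.52·1230 + 10.55·422 = 130581.70.
Deflator = Nominal/Real × 100 = 180301.24/130581.70 × 100 = 138.075.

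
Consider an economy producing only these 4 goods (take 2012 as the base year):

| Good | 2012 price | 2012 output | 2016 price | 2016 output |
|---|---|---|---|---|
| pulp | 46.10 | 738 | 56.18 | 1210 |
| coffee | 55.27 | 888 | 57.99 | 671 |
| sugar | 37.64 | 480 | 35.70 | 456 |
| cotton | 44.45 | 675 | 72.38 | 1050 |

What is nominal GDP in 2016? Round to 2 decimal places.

199167.29

Nominal GDP 2016 = Σ (p_2016 × q_2016) = 56.18·1210 + 57.99·671 + 35.70·456 + 72.38·1050 = 199167.29.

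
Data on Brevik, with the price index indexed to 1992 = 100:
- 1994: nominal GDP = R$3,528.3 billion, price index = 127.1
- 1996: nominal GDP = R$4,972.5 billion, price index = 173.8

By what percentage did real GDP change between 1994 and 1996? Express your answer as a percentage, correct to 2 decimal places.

3.06%

Real GDP 1994 = 3528.3 / 1.271 = 2776.00.
Real GDP 1996 = 4972.5 / 1.738 = 2861.05.
Real growth = 2861.05 / 2776.00 − 1 = 0.0306.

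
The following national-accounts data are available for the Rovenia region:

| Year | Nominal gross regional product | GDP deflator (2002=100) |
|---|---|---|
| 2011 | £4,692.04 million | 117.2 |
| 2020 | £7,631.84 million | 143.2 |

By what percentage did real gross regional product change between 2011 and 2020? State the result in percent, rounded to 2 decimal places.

Real gross regional product 2011 = 4692.04 / 1.172 = 4003.45.
Real gross regional product 2020 = 7631.84 / 1.432 = 5329.50.
Real growth = 5329.50 / 4003.45 − 1 = 0.3312.

33.12%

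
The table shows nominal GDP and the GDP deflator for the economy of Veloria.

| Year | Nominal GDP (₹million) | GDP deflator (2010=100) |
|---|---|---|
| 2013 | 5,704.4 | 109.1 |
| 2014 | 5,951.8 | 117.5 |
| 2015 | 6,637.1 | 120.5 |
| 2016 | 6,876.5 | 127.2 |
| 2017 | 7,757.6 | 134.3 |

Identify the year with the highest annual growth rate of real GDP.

2014: real = 5951.8/1.175 = 5065.36; growth vs 2013 (5228.60) = -3.12%.
2015: real = 6637.1/1.205 = 5507.97; growth vs 2014 (5065.36) = 8.74%.
2016: real = 6876.5/1.272 = 5406.05; growth vs 2015 (5507.97) = -1.85%.
2017: real = 7757.6/1.343 = 5776.32; growth vs 2016 (5406.05) = 6.85%.

2015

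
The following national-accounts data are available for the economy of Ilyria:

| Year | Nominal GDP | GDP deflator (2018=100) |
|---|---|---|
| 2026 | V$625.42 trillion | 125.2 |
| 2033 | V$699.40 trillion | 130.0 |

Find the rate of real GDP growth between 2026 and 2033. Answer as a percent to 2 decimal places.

7.70%

Real GDP 2026 = 625.42 / 1.252 = 499.54.
Real GDP 2033 = 699.40 / 1.300 = 538.00.
Real growth = 538.00 / 499.54 − 1 = 0.0770.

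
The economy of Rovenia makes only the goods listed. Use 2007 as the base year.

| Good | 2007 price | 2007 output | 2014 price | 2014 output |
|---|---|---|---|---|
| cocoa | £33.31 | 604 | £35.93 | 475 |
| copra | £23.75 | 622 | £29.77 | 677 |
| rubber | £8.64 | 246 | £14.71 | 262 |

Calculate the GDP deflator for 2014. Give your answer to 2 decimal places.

120.23

Nominal GDP 2014 = 35.93·475 + 29.77·677 + 14.71·262 = 41075.06.
Real GDP 2014 (at 2007 prices) = 33.31·475 + 23.75·677 + 8.64·262 = 34164.68.
Deflator = Nominal/Real × 100 = 41075.06/34164.68 × 100 = 120.227.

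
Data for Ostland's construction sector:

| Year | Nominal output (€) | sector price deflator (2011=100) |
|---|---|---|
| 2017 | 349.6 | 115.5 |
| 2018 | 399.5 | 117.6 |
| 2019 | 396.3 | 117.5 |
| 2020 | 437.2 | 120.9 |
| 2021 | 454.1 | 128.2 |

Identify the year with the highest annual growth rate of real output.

2018

2018: real = 399.5/1.176 = 339.71; growth vs 2017 (302.68) = 12.23%.
2019: real = 396.3/1.175 = 337.28; growth vs 2018 (339.71) = -0.72%.
2020: real = 437.2/1.209 = 361.62; growth vs 2019 (337.28) = 7.22%.
2021: real = 454.1/1.282 = 354.21; growth vs 2020 (361.62) = -2.05%.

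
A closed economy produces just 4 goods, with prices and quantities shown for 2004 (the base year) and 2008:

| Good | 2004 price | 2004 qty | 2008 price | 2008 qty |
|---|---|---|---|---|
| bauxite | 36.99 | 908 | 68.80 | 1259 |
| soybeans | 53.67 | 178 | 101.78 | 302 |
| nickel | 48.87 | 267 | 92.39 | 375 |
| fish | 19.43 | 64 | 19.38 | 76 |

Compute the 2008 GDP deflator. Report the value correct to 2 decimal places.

185.85

Nominal GDP 2008 = 68.80·1259 + 101.78·302 + 92.39·375 + 19.38·76 = 153475.89.
Real GDP 2008 (at 2004 prices) = 36.99·1259 + 53.67·302 + 48.87·375 + 19.43·76 = 82581.68.
Deflator = Nominal/Real × 100 = 153475.89/82581.68 × 100 = 185.847.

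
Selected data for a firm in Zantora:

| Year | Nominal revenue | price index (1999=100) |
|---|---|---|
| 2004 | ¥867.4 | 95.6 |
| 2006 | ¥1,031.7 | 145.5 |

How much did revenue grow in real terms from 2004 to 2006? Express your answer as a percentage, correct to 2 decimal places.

Deflate each year: 2004 → 867.4/0.956 = 907.32; 2006 → 1031.7/1.455 = 709.07.
So real revenue changed by 709.07/907.32 − 1 = -0.2185, i.e. -21.85%.

-21.85%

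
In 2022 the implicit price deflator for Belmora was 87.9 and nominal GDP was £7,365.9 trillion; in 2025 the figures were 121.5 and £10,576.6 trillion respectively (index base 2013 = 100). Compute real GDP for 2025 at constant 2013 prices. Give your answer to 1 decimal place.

Real GDP = Nominal / (implicit price deflator/100) = 10576.6 / 1.215 = 8705.02.

£8,705.0 trillion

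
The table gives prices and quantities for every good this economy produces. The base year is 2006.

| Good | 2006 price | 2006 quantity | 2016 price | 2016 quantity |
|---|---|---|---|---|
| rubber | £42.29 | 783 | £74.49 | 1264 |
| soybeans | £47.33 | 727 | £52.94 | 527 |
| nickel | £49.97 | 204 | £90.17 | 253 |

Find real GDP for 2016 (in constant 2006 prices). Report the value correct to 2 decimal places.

£91039.88

Real GDP 2016 = Σ (p_2006 × q_2016) = 42.29·1264 + 47.33·527 + 49.97·253 = 91039.88.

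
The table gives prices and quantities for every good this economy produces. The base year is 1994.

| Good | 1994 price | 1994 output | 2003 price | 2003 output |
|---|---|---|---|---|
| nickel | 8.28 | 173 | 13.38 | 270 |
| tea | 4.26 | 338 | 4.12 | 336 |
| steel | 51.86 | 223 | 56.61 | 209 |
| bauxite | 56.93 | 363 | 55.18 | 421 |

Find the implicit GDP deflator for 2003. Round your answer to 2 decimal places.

Nominal GDP 2003 = 13.38·270 + 4.12·336 + 56.61·209 + 55.18·421 = 40059.19.
Real GDP 2003 (at 1994 prices) = 8.28·270 + 4.26·336 + 51.86·209 + 56.93·421 = 38473.23.
Deflator = Nominal/Real × 100 = 40059.19/38473.23 × 100 = 104.122.

104.12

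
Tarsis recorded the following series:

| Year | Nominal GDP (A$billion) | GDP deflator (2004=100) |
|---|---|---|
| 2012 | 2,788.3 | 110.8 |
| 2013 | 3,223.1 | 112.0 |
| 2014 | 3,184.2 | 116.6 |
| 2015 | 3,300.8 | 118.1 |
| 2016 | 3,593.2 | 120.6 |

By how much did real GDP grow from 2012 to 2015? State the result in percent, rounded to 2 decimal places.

Real GDP 2012 = 2788.3/1.108 = 2516.52.
Real GDP 2015 = 3300.8/1.181 = 2794.92.
Change = 2794.92/2516.52 − 1 = 0.1106.

11.06%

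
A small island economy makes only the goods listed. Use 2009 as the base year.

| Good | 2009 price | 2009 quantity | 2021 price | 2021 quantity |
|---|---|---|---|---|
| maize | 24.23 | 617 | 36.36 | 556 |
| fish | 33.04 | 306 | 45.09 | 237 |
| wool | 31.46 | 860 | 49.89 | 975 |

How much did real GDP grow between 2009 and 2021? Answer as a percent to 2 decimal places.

-0.27%

Real GDP 2009 = Nominal GDP 2009 = 24.23·617 + 33.04·306 + 31.46·860 = 52115.75.
Real GDP 2021 (at 2009 prices) = 24.23·556 + 33.04·237 + 31.46·975 = 51975.86.
Real growth = 51975.86/52115.75 − 1 = -0.0027.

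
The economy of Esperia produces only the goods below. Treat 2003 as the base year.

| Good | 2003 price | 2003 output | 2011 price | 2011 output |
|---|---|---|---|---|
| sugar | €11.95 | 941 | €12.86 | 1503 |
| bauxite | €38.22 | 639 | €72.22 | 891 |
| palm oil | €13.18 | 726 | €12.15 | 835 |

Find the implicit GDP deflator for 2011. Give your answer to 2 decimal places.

148.88

Nominal GDP 2011 = 12.86·1503 + 72.22·891 + 12.15·835 = 93821.85.
Real GDP 2011 (at 2003 prices) = 11.95·1503 + 38.22·891 + 13.18·835 = 63020.17.
Deflator = Nominal/Real × 100 = 93821.85/63020.17 × 100 = 148.876.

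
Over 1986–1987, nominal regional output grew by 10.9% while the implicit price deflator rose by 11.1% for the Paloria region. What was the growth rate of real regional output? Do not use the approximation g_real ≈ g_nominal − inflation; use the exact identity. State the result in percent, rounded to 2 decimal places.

-0.18%

(1 + g_nom) = (1 + g_real)(1 + π), so g_real = 1.1090 / 1.1110 − 1 = -0.00180.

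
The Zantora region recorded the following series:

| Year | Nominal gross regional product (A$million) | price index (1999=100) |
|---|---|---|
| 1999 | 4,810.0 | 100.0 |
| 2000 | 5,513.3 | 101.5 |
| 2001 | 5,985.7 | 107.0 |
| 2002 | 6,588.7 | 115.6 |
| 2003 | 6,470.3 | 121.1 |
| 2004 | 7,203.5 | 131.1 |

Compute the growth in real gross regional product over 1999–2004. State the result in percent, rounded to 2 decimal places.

Real gross regional product 1999 = 4810.0/1.000 = 4810.00.
Real gross regional product 2004 = 7203.5/1.311 = 5494.66.
Change = 5494.66/4810.00 − 1 = 0.1423.

14.23%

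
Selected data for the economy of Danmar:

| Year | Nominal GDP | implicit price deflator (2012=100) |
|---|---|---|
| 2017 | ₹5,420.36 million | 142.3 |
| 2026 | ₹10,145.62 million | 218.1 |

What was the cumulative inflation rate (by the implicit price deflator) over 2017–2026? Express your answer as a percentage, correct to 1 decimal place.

Price-level change = 218.1 / 142.3 − 1 = 0.5327.

53.3%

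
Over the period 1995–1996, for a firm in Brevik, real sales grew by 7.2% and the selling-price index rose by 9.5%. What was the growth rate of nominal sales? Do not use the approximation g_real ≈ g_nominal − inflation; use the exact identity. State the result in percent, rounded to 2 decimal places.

(1 + g_nom) = (1 + g_real)(1 + π) = 1.0720 × 1.0950 = 1.17384.

17.38%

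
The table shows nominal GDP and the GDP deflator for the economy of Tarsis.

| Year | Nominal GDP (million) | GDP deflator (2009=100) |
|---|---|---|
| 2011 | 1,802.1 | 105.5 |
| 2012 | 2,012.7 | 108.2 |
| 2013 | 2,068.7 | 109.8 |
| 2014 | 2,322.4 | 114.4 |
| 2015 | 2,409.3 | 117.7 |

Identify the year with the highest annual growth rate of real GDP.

2012: real = 2012.7/1.082 = 1860.17; growth vs 2011 (1708.15) = 8.90%.
2013: real = 2068.7/1.098 = 1884.06; growth vs 2012 (1860.17) = 1.28%.
2014: real = 2322.4/1.144 = 2030.07; growth vs 2013 (1884.06) = 7.75%.
2015: real = 2409.3/1.177 = 2046.98; growth vs 2014 (2030.07) = 0.83%.

2012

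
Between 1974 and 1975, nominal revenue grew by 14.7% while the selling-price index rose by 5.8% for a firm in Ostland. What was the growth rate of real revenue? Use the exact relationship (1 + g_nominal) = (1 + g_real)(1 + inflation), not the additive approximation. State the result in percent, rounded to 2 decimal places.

8.41%

(1 + g_nom) = (1 + g_real)(1 + π), so g_real = 1.1470 / 1.0580 − 1 = 0.08412.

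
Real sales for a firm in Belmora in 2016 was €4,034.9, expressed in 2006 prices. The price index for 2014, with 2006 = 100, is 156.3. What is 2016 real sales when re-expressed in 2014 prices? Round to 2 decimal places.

Real sales in 2014 prices = Real sales in 2006 prices × (P_2014/P_2006) = 4034.9 × 1.563 = 6306.55.

€6,306.55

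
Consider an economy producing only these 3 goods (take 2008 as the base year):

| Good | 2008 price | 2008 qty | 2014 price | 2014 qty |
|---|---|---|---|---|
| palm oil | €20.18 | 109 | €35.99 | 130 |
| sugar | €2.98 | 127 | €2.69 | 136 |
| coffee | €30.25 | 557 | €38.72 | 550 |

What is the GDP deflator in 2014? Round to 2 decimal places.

133.94

Nominal GDP 2014 = 35.99·130 + 2.69·136 + 38.72·550 = 26340.54.
Real GDP 2014 (at 2008 prices) = 20.18·130 + 2.98·136 + 30.25·550 = 19666.18.
Deflator = Nominal/Real × 100 = 26340.54/19666.18 × 100 = 133.938.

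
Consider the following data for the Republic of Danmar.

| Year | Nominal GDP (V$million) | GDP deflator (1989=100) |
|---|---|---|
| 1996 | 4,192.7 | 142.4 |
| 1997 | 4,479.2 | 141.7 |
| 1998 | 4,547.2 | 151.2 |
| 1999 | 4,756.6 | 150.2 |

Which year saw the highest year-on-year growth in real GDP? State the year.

1997: real = 4479.2/1.417 = 3161.04; growth vs 1996 (2944.31) = 7.36%.
1998: real = 4547.2/1.512 = 3007.41; growth vs 1997 (3161.04) = -4.86%.
1999: real = 4756.6/1.502 = 3166.84; growth vs 1998 (3007.41) = 5.30%.

1997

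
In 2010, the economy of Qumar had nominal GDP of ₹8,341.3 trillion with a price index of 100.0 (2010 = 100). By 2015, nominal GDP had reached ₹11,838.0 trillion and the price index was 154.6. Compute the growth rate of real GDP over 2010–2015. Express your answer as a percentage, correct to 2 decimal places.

-8.20%

Deflate each year: 2010 → 8341.3/1.000 = 8341.30; 2015 → 11838.0/1.546 = 7657.18.
So real GDP changed by 7657.18/8341.30 − 1 = -0.0820, i.e. -8.20%.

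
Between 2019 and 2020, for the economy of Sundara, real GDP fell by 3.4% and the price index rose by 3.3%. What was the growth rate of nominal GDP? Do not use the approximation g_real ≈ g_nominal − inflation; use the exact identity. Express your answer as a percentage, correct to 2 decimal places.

(1 + g_nom) = (1 + g_real)(1 + π) = 0.9660 × 1.0330 = 0.99788.

-0.21%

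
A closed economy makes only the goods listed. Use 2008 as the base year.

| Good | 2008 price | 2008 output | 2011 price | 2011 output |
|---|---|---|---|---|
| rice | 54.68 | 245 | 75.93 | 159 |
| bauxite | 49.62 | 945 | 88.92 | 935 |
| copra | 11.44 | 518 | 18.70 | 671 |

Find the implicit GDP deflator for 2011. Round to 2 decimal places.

171.69

Nominal GDP 2011 = 75.93·159 + 88.92·935 + 18.70·671 = 107760.77.
Real GDP 2011 (at 2008 prices) = 54.68·159 + 49.62·935 + 11.44·671 = 62765.06.
Deflator = Nominal/Real × 100 = 107760.77/62765.06 × 100 = 171.689.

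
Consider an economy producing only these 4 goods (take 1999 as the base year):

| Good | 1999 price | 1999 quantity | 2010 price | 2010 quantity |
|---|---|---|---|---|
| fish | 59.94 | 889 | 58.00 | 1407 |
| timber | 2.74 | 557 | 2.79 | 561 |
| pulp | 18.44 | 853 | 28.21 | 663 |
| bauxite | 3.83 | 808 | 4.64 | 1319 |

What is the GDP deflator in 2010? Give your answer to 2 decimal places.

Nominal GDP 2010 = 58.00·1407 + 2.79·561 + 28.21·663 + 4.64·1319 = 107994.58.
Real GDP 2010 (at 1999 prices) = 59.94·1407 + 2.74·561 + 18.44·663 + 3.83·1319 = 103150.21.
Deflator = Nominal/Real × 100 = 107994.58/103150.21 × 100 = 104.696.

104.70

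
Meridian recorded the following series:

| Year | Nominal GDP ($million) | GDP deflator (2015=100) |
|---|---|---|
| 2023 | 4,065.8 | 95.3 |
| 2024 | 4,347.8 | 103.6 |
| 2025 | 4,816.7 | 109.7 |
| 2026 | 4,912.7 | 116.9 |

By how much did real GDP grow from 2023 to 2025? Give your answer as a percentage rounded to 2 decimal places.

2.92%

Real GDP 2023 = 4065.8/0.953 = 4266.32.
Real GDP 2025 = 4816.7/1.097 = 4390.79.
Change = 4390.79/4266.32 − 1 = 0.0292.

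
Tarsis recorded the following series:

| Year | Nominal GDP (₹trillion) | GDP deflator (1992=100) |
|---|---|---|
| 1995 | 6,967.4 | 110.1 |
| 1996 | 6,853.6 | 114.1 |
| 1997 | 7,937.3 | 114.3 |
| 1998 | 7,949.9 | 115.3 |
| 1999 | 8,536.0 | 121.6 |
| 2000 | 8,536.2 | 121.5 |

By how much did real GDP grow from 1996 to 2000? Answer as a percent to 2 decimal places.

Real GDP 1996 = 6853.6/1.141 = 6006.66.
Real GDP 2000 = 8536.2/1.215 = 7025.68.
Change = 7025.68/6006.66 − 1 = 0.1696.

16.96%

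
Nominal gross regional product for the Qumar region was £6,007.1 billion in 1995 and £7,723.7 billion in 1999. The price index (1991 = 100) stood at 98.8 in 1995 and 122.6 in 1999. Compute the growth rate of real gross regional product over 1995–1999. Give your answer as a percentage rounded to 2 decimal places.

Deflate each year: 1995 → 6007.1/0.988 = 6080.06; 1999 → 7723.7/1.226 = 6299.92.
So real gross regional product changed by 6299.92/6080.06 − 1 = 0.0362, i.e. 3.62%.

3.62%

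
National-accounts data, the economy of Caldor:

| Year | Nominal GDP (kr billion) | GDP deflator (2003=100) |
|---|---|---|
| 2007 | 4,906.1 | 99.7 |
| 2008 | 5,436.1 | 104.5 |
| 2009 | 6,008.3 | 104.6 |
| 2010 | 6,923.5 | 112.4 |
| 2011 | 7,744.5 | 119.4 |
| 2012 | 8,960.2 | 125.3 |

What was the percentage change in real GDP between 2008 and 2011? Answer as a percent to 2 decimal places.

Real GDP 2008 = 5436.1/1.045 = 5202.01.
Real GDP 2011 = 7744.5/1.194 = 6486.18.
Change = 6486.18/5202.01 − 1 = 0.2469.

24.69%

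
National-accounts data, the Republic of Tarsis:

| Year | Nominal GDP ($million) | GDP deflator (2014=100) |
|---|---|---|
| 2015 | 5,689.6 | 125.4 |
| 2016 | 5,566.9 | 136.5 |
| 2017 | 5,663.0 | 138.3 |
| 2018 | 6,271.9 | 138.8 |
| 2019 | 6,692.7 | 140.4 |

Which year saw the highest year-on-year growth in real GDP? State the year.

2018

2016: real = 5566.9/1.365 = 4078.32; growth vs 2015 (4537.16) = -10.11%.
2017: real = 5663.0/1.383 = 4094.72; growth vs 2016 (4078.32) = 0.40%.
2018: real = 6271.9/1.388 = 4518.66; growth vs 2017 (4094.72) = 10.35%.
2019: real = 6692.7/1.404 = 4766.88; growth vs 2018 (4518.66) = 5.49%.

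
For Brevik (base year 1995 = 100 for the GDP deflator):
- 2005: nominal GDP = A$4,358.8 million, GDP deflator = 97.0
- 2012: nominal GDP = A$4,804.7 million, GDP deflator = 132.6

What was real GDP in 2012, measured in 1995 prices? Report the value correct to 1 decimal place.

A$3,623.5 million

Real GDP = Nominal / (GDP deflator/100) = 4804.7 / 1.326 = 3623.45.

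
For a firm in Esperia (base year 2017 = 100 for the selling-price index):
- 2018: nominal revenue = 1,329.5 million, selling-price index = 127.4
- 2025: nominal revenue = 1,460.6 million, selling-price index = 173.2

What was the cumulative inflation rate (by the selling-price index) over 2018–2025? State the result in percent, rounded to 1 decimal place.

Price-level change = 173.2 / 127.4 − 1 = 0.3595.

35.9%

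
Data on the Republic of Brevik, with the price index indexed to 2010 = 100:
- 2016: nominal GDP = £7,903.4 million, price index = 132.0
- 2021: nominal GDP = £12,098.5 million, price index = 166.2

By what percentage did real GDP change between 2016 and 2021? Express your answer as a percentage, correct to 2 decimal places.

Deflate each year: 2016 → 7903.4/1.320 = 5987.42; 2021 → 12098.5/1.662 = 7279.48.
So real GDP changed by 7279.48/5987.42 − 1 = 0.2158, i.e. 21.58%.

21.58%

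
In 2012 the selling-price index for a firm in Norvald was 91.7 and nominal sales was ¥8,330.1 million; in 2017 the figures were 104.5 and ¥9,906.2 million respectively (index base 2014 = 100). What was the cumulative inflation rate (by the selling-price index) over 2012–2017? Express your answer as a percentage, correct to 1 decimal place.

Price-level change = 104.5 / 91.7 − 1 = 0.1396.

14.0%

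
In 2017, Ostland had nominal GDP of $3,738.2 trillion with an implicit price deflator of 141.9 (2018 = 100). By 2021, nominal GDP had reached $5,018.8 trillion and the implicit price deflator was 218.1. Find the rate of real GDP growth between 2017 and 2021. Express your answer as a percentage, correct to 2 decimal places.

-12.65%

Deflate each year: 2017 → 3738.2/1.419 = 2634.39; 2021 → 5018.8/2.181 = 2301.15.
So real GDP changed by 2301.15/2634.39 − 1 = -0.1265, i.e. -12.65%.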